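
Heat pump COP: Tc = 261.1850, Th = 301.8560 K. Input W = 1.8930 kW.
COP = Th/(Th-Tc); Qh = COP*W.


COP = 301.8560 / 40.6710 = 7.4219
Qh = 7.4219 * 1.8930 = 14.0497 kW

COP = 7.4219, Qh = 14.0497 kW


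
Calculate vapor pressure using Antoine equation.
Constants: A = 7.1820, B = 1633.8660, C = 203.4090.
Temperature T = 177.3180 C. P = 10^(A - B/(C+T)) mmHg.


C+T = 380.7270
B/(C+T) = 4.2914
log10(P) = 7.1820 - 4.2914 = 2.8906
P = 10^2.8906 = 777.2538 mmHg

777.2538 mmHg


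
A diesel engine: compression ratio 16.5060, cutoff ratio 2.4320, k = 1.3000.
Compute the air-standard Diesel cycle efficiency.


r^(k-1) = 2.3190
rc^k = 3.1751
eta = 0.4962 = 49.6159%

49.6159%


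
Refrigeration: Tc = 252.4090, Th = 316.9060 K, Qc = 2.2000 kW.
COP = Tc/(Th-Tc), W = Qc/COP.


COP = 252.4090 / 64.4970 = 3.9135
W = 2.2000 / 3.9135 = 0.5622 kW

COP = 3.9135, W = 0.5622 kW


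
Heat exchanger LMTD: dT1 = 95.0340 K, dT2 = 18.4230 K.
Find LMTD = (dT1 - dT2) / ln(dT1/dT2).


dT1/dT2 = 5.1584
ln(dT1/dT2) = 1.6406
LMTD = 76.6110 / 1.6406 = 46.6959 K

46.6959 K


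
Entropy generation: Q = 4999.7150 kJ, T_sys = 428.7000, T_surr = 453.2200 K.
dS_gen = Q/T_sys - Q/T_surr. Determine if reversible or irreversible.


dS_sys = 4999.7150/428.7000 = 11.6625 kJ/K
dS_surr = -4999.7150/453.2200 = -11.0315 kJ/K
dS_gen = 11.6625 - 11.0315 = 0.6310 kJ/K (irreversible)

dS_gen = 0.6310 kJ/K, irreversible


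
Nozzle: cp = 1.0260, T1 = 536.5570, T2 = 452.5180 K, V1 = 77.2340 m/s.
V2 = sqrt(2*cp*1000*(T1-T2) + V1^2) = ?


dT = 84.0390 K
2*cp*1000*dT = 172448.0280
V1^2 = 5965.0908
V2 = sqrt(178413.1188) = 422.3898 m/s

422.3898 m/s


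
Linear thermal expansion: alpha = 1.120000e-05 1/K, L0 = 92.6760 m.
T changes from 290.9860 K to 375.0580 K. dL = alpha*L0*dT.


dT = 84.0720 K
dL = 1.120000e-05 * 92.6760 * 84.0720 = 0.087264 m
L_final = 92.763264 m

dL = 0.087264 m


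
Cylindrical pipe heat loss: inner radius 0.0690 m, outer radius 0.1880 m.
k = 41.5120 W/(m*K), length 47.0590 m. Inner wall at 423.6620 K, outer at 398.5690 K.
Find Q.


dT = 25.0930 K
ln(ro/ri) = 1.0023
Q = 2*pi*41.5120*47.0590*25.0930 / 1.0023 = 307281.0037 W

307281.0037 W


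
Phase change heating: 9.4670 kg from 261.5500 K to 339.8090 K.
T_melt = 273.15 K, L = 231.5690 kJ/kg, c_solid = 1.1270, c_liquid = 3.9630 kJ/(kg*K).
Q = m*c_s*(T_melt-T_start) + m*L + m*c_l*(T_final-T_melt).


Q1 (sensible, solid) = 9.4670 * 1.1270 * 11.6000 = 123.7640 kJ
Q2 (latent) = 9.4670 * 231.5690 = 2192.2637 kJ
Q3 (sensible, liquid) = 9.4670 * 3.9630 * 66.6590 = 2500.8938 kJ
Q_total = 4816.9215 kJ

4816.9215 kJ


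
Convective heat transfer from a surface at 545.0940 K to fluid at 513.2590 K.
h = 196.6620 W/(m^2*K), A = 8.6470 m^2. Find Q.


dT = 31.8350 K
Q = 196.6620 * 8.6470 * 31.8350 = 54136.5736 W

54136.5736 W


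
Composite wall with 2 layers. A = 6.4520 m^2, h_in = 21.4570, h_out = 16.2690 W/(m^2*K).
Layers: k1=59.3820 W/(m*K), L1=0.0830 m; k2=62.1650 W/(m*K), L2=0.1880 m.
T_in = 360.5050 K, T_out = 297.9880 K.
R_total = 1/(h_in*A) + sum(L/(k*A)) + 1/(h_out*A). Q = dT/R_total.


R_conv_in = 1/(21.4570*6.4520) = 0.0072
R_1 = 0.0830/(59.3820*6.4520) = 0.0002
R_2 = 0.1880/(62.1650*6.4520) = 0.0005
R_conv_out = 1/(16.2690*6.4520) = 0.0095
R_total = 0.0174 K/W
Q = 62.5170 / 0.0174 = 3585.6307 W

R_total = 0.0174 K/W, Q = 3585.6307 W


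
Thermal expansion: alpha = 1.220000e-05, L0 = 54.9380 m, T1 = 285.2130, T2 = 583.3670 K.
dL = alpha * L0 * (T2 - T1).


dT = 298.1540 K
dL = 1.220000e-05 * 54.9380 * 298.1540 = 0.199836 m
L_final = 55.137836 m

dL = 0.199836 m


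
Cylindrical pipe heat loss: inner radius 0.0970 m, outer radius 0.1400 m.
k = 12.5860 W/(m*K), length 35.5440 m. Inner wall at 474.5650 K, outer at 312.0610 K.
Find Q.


dT = 162.5040 K
ln(ro/ri) = 0.3669
Q = 2*pi*12.5860*35.5440*162.5040 / 0.3669 = 1244838.5281 W

1244838.5281 W


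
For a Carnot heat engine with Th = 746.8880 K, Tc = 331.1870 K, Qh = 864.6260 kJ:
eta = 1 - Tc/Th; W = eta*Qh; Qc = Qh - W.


eta = 1 - 331.1870/746.8880 = 0.5566
W = 0.5566 * 864.6260 = 481.2313 kJ
Qc = 864.6260 - 481.2313 = 383.3947 kJ

eta = 55.6577%, W = 481.2313 kJ, Qc = 383.3947 kJ


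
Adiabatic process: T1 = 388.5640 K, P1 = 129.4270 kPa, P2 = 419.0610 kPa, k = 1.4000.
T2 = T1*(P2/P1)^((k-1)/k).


(k-1)/k = 0.2857
(P2/P1)^exp = 1.3989
T2 = 388.5640 * 1.3989 = 543.5618 K

543.5618 K


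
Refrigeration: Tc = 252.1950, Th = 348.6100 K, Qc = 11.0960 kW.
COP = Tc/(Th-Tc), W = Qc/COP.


COP = 252.1950 / 96.4150 = 2.6157
W = 11.0960 / 2.6157 = 4.2420 kW

COP = 2.6157, W = 4.2420 kW


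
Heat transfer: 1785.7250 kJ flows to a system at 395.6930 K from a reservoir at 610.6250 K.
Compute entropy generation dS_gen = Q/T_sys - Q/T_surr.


dS_sys = 1785.7250/395.6930 = 4.5129 kJ/K
dS_surr = -1785.7250/610.6250 = -2.9244 kJ/K
dS_gen = 4.5129 - 2.9244 = 1.5885 kJ/K (irreversible)

dS_gen = 1.5885 kJ/K, irreversible


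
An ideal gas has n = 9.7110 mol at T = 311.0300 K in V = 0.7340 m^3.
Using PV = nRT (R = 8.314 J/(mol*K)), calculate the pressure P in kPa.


P = nRT/V = 9.7110 * 8.314 * 311.0300 / 0.7340
= 25111.7081 / 0.7340 = 34212.1364 Pa = 34.2121 kPa

34.2121 kPa


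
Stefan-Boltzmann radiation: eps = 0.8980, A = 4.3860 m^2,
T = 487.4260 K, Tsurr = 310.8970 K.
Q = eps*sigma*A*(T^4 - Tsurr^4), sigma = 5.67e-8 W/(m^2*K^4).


T^4 = 5.6446e+10
Tsurr^4 = 9.3426e+09
Q = 0.8980 * 5.67e-8 * 4.3860 * 4.7104e+10 = 10519.1952 W

10519.1952 W


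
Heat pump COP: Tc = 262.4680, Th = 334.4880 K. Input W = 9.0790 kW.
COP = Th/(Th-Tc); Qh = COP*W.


COP = 334.4880 / 72.0200 = 4.6444
Qh = 4.6444 * 9.0790 = 42.1663 kW

COP = 4.6444, Qh = 42.1663 kW


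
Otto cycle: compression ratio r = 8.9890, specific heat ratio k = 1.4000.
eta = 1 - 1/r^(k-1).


r^(k-1) = 2.4070
eta = 1 - 1/2.4070 = 0.5846 = 58.4553%

58.4553%


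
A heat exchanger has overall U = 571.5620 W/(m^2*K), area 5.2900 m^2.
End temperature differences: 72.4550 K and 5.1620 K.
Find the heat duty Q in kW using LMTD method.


LMTD = 25.4739 K
Q = 571.5620 * 5.2900 * 25.4739 = 77022.0401 W = 77.0220 kW

77.0220 kW


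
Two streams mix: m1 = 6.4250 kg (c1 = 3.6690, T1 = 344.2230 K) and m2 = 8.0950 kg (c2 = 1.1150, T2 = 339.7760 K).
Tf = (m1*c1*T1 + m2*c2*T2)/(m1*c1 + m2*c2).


num = 11181.2733
den = 32.5992
Tf = 342.9917 K

342.9917 K


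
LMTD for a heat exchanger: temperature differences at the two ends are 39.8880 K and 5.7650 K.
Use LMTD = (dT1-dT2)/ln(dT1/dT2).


dT1/dT2 = 6.9190
ln(dT1/dT2) = 1.9343
LMTD = 34.1230 / 1.9343 = 17.6413 K

17.6413 K


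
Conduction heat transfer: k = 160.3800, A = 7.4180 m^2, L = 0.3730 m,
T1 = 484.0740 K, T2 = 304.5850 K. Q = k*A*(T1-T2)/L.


dT = 179.4890 K
Q = 160.3800 * 7.4180 * 179.4890 / 0.3730 = 572487.5472 W

572487.5472 W


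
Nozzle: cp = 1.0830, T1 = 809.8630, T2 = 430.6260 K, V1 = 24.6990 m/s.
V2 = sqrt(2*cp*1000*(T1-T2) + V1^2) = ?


dT = 379.2370 K
2*cp*1000*dT = 821427.3420
V1^2 = 610.0406
V2 = sqrt(822037.3826) = 906.6628 m/s

906.6628 m/s


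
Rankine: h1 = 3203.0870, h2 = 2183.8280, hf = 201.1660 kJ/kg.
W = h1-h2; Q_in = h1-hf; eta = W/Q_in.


W = 1019.2590 kJ/kg
Q_in = 3001.9210 kJ/kg
eta = 0.3395 = 33.9536%

eta = 33.9536%


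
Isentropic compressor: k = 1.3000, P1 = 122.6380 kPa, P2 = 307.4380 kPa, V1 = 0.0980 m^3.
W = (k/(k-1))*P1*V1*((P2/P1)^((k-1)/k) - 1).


(k-1)/k = 0.2308
(P2/P1)^exp = 1.2363
W = 4.3333 * 122.6380 * 0.0980 * (1.2363 - 1) = 12.3041 kJ

12.3041 kJ


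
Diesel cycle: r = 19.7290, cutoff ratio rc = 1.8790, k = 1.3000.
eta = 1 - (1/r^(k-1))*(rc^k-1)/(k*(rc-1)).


r^(k-1) = 2.4464
rc^k = 2.2704
eta = 0.5456 = 54.5555%

54.5555%


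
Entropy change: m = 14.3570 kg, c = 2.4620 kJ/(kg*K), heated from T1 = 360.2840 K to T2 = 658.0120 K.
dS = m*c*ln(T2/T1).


T2/T1 = 1.8264
ln(T2/T1) = 0.6023
dS = 14.3570 * 2.4620 * 0.6023 = 21.2905 kJ/K

21.2905 kJ/K


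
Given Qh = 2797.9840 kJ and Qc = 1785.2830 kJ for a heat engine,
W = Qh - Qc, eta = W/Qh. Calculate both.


W = 2797.9840 - 1785.2830 = 1012.7010 kJ
eta = 1012.7010 / 2797.9840 = 0.3619 = 36.1940%

W = 1012.7010 kJ, eta = 36.1940%


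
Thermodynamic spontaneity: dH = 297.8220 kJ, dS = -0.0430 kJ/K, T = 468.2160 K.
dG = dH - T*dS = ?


T*dS = 468.2160 * -0.0430 = -20.1333 kJ
dG = 297.8220 + 20.1333 = 317.9553 kJ (non-spontaneous)

dG = 317.9553 kJ, non-spontaneous


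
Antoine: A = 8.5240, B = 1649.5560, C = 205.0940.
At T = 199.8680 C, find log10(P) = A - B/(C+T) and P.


C+T = 404.9620
B/(C+T) = 4.0734
log10(P) = 8.5240 - 4.0734 = 4.4506
P = 10^4.4506 = 28225.3951 mmHg

28225.3951 mmHg


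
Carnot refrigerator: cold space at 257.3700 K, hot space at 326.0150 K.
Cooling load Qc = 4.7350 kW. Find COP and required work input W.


COP = 257.3700 / 68.6450 = 3.7493
W = 4.7350 / 3.7493 = 1.2629 kW

COP = 3.7493, W = 1.2629 kW


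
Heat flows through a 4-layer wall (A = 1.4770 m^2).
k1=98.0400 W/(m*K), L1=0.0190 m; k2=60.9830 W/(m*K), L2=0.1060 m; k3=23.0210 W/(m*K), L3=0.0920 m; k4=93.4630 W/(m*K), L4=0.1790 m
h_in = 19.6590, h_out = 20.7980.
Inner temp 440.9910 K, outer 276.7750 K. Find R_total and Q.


R_conv_in = 1/(19.6590*1.4770) = 0.0344
R_1 = 0.0190/(98.0400*1.4770) = 0.0001
R_2 = 0.1060/(60.9830*1.4770) = 0.0012
R_3 = 0.0920/(23.0210*1.4770) = 0.0027
R_4 = 0.1790/(93.4630*1.4770) = 0.0013
R_conv_out = 1/(20.7980*1.4770) = 0.0326
R_total = 0.0723 K/W
Q = 164.2160 / 0.0723 = 2271.2019 W

R_total = 0.0723 K/W, Q = 2271.2019 W


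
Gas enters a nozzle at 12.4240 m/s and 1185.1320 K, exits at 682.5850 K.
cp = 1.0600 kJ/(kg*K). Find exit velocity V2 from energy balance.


dT = 502.5470 K
2*cp*1000*dT = 1065399.6400
V1^2 = 154.3558
V2 = sqrt(1065553.9958) = 1032.2567 m/s

1032.2567 m/s


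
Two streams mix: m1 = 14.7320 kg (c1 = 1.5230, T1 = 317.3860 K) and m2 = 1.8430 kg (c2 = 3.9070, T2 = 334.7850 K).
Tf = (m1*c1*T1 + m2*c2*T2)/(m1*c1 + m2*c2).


num = 9531.7908
den = 29.6374
Tf = 321.6132 K

321.6132 K


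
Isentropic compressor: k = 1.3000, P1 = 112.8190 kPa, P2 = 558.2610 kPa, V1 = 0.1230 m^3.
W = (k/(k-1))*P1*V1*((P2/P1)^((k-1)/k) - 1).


(k-1)/k = 0.2308
(P2/P1)^exp = 1.4463
W = 4.3333 * 112.8190 * 0.1230 * (1.4463 - 1) = 26.8372 kJ

26.8372 kJ


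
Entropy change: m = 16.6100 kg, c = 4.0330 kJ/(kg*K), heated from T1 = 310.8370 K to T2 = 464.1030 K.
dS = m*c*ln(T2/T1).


T2/T1 = 1.4931
ln(T2/T1) = 0.4008
dS = 16.6100 * 4.0330 * 0.4008 = 26.8514 kJ/K

26.8514 kJ/K


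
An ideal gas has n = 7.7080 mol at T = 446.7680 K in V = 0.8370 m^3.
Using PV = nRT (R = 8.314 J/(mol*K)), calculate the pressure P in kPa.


P = nRT/V = 7.7080 * 8.314 * 446.7680 / 0.8370
= 28630.8199 / 0.8370 = 34206.4754 Pa = 34.2065 kPa

34.2065 kPa


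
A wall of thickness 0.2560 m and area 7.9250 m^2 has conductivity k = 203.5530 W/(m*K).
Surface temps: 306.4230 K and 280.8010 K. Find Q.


dT = 25.6220 K
Q = 203.5530 * 7.9250 * 25.6220 / 0.2560 = 161454.3832 W

161454.3832 W


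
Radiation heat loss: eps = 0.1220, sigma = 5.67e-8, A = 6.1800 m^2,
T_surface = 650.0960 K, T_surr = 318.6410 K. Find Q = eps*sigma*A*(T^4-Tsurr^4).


T^4 = 1.7861e+11
Tsurr^4 = 1.0309e+10
Q = 0.1220 * 5.67e-8 * 6.1800 * 1.6830e+11 = 7194.8730 W

7194.8730 W


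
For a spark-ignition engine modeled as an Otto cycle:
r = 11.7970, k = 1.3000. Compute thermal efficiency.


r^(k-1) = 2.0967
eta = 1 - 1/2.0967 = 0.5231 = 52.3055%

52.3055%


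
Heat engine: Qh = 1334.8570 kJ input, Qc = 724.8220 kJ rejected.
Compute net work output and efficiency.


W = 1334.8570 - 724.8220 = 610.0350 kJ
eta = 610.0350 / 1334.8570 = 0.4570 = 45.7004%

W = 610.0350 kJ, eta = 45.7004%


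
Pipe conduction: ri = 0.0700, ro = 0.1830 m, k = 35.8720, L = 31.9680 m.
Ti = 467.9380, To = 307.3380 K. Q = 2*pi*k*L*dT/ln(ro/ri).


dT = 160.6000 K
ln(ro/ri) = 0.9610
Q = 2*pi*35.8720*31.9680*160.6000 / 0.9610 = 1204140.5638 W

1204140.5638 W


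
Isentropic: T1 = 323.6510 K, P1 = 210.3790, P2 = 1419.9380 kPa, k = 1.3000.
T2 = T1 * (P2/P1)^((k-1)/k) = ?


(k-1)/k = 0.2308
(P2/P1)^exp = 1.5537
T2 = 323.6510 * 1.5537 = 502.8590 K

502.8590 K


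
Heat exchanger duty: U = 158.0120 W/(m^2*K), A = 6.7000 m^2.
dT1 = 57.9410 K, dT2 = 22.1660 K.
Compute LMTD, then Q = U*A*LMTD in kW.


LMTD = 37.2321 K
Q = 158.0120 * 6.7000 * 37.2321 = 39416.8431 W = 39.4168 kW

39.4168 kW


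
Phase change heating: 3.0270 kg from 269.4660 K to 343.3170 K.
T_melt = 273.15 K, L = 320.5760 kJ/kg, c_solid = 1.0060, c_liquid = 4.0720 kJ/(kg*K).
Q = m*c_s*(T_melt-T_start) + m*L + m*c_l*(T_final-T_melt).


Q1 (sensible, solid) = 3.0270 * 1.0060 * 3.6840 = 11.2184 kJ
Q2 (latent) = 3.0270 * 320.5760 = 970.3836 kJ
Q3 (sensible, liquid) = 3.0270 * 4.0720 * 70.1670 = 864.8745 kJ
Q_total = 1846.4764 kJ

1846.4764 kJ


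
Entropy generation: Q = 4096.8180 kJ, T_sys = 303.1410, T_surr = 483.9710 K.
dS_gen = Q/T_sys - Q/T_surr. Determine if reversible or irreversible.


dS_sys = 4096.8180/303.1410 = 13.5146 kJ/K
dS_surr = -4096.8180/483.9710 = -8.4650 kJ/K
dS_gen = 13.5146 - 8.4650 = 5.0496 kJ/K (irreversible)

dS_gen = 5.0496 kJ/K, irreversible


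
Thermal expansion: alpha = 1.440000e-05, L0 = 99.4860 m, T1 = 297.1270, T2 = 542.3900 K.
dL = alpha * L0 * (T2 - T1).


dT = 245.2630 K
dL = 1.440000e-05 * 99.4860 * 245.2630 = 0.351363 m
L_final = 99.837363 m

dL = 0.351363 m


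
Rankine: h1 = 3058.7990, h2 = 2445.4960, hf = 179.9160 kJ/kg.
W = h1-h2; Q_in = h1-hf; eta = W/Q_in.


W = 613.3030 kJ/kg
Q_in = 2878.8830 kJ/kg
eta = 0.2130 = 21.3035%

eta = 21.3035%


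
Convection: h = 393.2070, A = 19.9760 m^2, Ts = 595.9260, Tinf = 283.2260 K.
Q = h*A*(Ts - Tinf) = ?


dT = 312.7000 K
Q = 393.2070 * 19.9760 * 312.7000 = 2456165.6381 W

2456165.6381 W


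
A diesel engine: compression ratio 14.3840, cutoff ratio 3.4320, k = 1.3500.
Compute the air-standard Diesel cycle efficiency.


r^(k-1) = 2.5425
rc^k = 5.2843
eta = 0.4868 = 48.6753%

48.6753%


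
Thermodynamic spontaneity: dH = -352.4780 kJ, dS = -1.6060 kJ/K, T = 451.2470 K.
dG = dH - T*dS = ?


T*dS = 451.2470 * -1.6060 = -724.7027 kJ
dG = -352.4780 + 724.7027 = 372.2247 kJ (non-spontaneous)

dG = 372.2247 kJ, non-spontaneous


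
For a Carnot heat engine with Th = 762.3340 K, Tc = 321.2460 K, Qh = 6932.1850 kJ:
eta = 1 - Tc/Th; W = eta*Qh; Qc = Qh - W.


eta = 1 - 321.2460/762.3340 = 0.5786
W = 0.5786 * 6932.1850 = 4010.9763 kJ
Qc = 6932.1850 - 4010.9763 = 2921.2087 kJ

eta = 57.8602%, W = 4010.9763 kJ, Qc = 2921.2087 kJ


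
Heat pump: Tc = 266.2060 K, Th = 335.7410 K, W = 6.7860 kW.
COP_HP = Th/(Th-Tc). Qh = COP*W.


COP = 335.7410 / 69.5350 = 4.8284
Qh = 4.8284 * 6.7860 = 32.7653 kW

COP = 4.8284, Qh = 32.7653 kW


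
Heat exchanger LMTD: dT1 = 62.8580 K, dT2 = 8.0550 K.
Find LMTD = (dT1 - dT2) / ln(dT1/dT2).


dT1/dT2 = 7.8036
ln(dT1/dT2) = 2.0546
LMTD = 54.8030 / 2.0546 = 26.6735 K

26.6735 K


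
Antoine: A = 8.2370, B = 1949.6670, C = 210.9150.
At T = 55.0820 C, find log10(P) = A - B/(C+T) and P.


C+T = 265.9970
B/(C+T) = 7.3297
log10(P) = 8.2370 - 7.3297 = 0.9073
P = 10^0.9073 = 8.0787 mmHg

8.0787 mmHg


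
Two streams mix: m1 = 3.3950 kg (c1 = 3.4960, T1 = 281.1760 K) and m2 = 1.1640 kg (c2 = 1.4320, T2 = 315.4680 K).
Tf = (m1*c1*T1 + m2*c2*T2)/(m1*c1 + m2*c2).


num = 3863.0927
den = 13.5358
Tf = 285.3989 K

285.3989 K


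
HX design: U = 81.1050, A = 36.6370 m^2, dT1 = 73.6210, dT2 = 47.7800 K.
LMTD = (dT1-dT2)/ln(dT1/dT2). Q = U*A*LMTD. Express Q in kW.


LMTD = 59.7724 K
Q = 81.1050 * 36.6370 * 59.7724 = 177610.3778 W = 177.6104 kW

177.6104 kW


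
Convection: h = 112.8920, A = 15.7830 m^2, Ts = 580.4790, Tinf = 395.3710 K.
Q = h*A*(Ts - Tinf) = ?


dT = 185.1080 K
Q = 112.8920 * 15.7830 * 185.1080 = 329820.7023 W

329820.7023 W


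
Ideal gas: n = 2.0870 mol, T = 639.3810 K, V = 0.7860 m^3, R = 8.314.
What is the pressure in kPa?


P = nRT/V = 2.0870 * 8.314 * 639.3810 / 0.7860
= 11094.1031 / 0.7860 = 14114.6349 Pa = 14.1146 kPa

14.1146 kPa


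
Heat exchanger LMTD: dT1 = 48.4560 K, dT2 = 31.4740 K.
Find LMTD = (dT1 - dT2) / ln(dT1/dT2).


dT1/dT2 = 1.5396
ln(dT1/dT2) = 0.4315
LMTD = 16.9820 / 0.4315 = 39.3563 K

39.3563 K


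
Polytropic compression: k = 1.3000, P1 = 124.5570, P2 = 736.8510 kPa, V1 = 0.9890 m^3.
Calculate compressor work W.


(k-1)/k = 0.2308
(P2/P1)^exp = 1.5072
W = 4.3333 * 124.5570 * 0.9890 * (1.5072 - 1) = 270.7217 kJ

270.7217 kJ


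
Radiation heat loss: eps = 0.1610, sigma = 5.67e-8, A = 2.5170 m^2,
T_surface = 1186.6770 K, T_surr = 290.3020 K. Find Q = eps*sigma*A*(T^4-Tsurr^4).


T^4 = 1.9830e+12
Tsurr^4 = 7.1023e+09
Q = 0.1610 * 5.67e-8 * 2.5170 * 1.9759e+12 = 45400.8532 W

45400.8532 W


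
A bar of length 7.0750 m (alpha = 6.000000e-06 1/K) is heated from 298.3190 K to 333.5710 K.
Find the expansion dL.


dT = 35.2520 K
dL = 6.000000e-06 * 7.0750 * 35.2520 = 0.001496 m
L_final = 7.076496 m

dL = 0.001496 m


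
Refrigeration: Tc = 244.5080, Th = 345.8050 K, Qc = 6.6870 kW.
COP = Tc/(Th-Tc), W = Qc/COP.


COP = 244.5080 / 101.2970 = 2.4138
W = 6.6870 / 2.4138 = 2.7704 kW

COP = 2.4138, W = 2.7704 kW


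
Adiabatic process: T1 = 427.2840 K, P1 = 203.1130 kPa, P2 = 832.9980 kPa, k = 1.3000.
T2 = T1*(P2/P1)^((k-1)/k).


(k-1)/k = 0.2308
(P2/P1)^exp = 1.3850
T2 = 427.2840 * 1.3850 = 591.7749 K

591.7749 K


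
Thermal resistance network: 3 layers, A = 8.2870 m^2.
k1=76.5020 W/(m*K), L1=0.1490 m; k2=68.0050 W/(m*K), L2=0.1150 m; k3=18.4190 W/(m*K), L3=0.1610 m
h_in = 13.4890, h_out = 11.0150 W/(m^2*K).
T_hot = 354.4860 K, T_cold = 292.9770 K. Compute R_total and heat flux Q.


R_conv_in = 1/(13.4890*8.2870) = 0.0089
R_1 = 0.1490/(76.5020*8.2870) = 0.0002
R_2 = 0.1150/(68.0050*8.2870) = 0.0002
R_3 = 0.1610/(18.4190*8.2870) = 0.0011
R_conv_out = 1/(11.0150*8.2870) = 0.0110
R_total = 0.0214 K/W
Q = 61.5090 / 0.0214 = 2874.9387 W

R_total = 0.0214 K/W, Q = 2874.9387 W


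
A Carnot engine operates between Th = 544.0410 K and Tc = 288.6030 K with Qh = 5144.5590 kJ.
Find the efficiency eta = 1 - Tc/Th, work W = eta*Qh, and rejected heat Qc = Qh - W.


eta = 1 - 288.6030/544.0410 = 0.4695
W = 0.4695 * 5144.5590 = 2415.4721 kJ
Qc = 5144.5590 - 2415.4721 = 2729.0869 kJ

eta = 46.9520%, W = 2415.4721 kJ, Qc = 2729.0869 kJ


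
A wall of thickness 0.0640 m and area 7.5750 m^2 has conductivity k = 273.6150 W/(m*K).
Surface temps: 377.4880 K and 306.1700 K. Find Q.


dT = 71.3180 K
Q = 273.6150 * 7.5750 * 71.3180 / 0.0640 = 2309626.3261 W

2309626.3261 W


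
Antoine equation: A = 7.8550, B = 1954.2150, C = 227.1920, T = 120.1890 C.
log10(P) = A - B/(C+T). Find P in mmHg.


C+T = 347.3810
B/(C+T) = 5.6256
log10(P) = 7.8550 - 5.6256 = 2.2294
P = 10^2.2294 = 169.6029 mmHg

169.6029 mmHg


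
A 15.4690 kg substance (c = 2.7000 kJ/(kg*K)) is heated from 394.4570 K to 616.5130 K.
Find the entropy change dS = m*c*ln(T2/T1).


T2/T1 = 1.5629
ln(T2/T1) = 0.4466
dS = 15.4690 * 2.7000 * 0.4466 = 18.6515 kJ/K

18.6515 kJ/K


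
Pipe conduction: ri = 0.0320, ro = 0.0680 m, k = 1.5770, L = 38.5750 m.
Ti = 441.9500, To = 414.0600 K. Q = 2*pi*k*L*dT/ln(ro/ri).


dT = 27.8900 K
ln(ro/ri) = 0.7538
Q = 2*pi*1.5770*38.5750*27.8900 / 0.7538 = 14142.4979 W

14142.4979 W


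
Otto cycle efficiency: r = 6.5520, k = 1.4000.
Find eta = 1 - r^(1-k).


r^(k-1) = 2.1210
eta = 1 - 1/2.1210 = 0.5285 = 52.8534%

52.8534%


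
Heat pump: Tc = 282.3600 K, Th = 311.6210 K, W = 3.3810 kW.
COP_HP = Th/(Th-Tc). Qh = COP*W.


COP = 311.6210 / 29.2610 = 10.6497
Qh = 10.6497 * 3.3810 = 36.0067 kW

COP = 10.6497, Qh = 36.0067 kW


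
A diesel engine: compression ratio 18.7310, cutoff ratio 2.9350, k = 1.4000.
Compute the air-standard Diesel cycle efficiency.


r^(k-1) = 3.2287
rc^k = 4.5149
eta = 0.5981 = 59.8132%

59.8132%


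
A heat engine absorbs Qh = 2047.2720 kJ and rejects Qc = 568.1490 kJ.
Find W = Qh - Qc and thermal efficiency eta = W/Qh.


W = 2047.2720 - 568.1490 = 1479.1230 kJ
eta = 1479.1230 / 2047.2720 = 0.7225 = 72.2485%

W = 1479.1230 kJ, eta = 72.2485%


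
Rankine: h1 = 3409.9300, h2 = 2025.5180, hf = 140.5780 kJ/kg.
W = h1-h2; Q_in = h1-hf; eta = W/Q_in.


W = 1384.4120 kJ/kg
Q_in = 3269.3520 kJ/kg
eta = 0.4235 = 42.3451%

eta = 42.3451%


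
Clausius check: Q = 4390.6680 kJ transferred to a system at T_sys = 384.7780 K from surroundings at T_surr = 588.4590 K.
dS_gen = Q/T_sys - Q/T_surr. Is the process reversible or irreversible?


dS_sys = 4390.6680/384.7780 = 11.4109 kJ/K
dS_surr = -4390.6680/588.4590 = -7.4613 kJ/K
dS_gen = 11.4109 - 7.4613 = 3.9496 kJ/K (irreversible)

dS_gen = 3.9496 kJ/K, irreversible


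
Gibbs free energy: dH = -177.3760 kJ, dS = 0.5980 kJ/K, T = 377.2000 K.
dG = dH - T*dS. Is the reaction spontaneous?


T*dS = 377.2000 * 0.5980 = 225.5656 kJ
dG = -177.3760 - 225.5656 = -402.9416 kJ (spontaneous)

dG = -402.9416 kJ, spontaneous


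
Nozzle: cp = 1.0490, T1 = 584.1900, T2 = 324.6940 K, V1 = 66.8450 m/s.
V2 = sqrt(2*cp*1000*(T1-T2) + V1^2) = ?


dT = 259.4960 K
2*cp*1000*dT = 544422.6080
V1^2 = 4468.2540
V2 = sqrt(548890.8620) = 740.8717 m/s

740.8717 m/s


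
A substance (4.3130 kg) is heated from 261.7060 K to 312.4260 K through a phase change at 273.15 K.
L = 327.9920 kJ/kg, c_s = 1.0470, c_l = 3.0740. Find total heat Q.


Q1 (sensible, solid) = 4.3130 * 1.0470 * 11.4440 = 51.6778 kJ
Q2 (latent) = 4.3130 * 327.9920 = 1414.6295 kJ
Q3 (sensible, liquid) = 4.3130 * 3.0740 * 39.2760 = 520.7276 kJ
Q_total = 1987.0349 kJ

1987.0349 kJ


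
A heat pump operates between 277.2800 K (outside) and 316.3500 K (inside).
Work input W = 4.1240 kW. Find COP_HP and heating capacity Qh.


COP = 316.3500 / 39.0700 = 8.0970
Qh = 8.0970 * 4.1240 = 33.3921 kW

COP = 8.0970, Qh = 33.3921 kW


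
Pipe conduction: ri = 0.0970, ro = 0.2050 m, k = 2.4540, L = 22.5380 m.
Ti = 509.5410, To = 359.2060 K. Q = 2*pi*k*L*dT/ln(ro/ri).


dT = 150.3350 K
ln(ro/ri) = 0.7483
Q = 2*pi*2.4540*22.5380*150.3350 / 0.7483 = 69815.9638 W

69815.9638 W


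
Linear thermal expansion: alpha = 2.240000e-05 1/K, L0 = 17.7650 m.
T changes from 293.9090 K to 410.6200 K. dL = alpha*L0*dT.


dT = 116.7110 K
dL = 2.240000e-05 * 17.7650 * 116.7110 = 0.046444 m
L_final = 17.811444 m

dL = 0.046444 m


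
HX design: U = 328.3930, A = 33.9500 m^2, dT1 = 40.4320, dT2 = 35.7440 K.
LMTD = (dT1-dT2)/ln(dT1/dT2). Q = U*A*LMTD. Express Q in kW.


LMTD = 38.0399 K
Q = 328.3930 * 33.9500 * 38.0399 = 424104.2815 W = 424.1043 kW

424.1043 kW


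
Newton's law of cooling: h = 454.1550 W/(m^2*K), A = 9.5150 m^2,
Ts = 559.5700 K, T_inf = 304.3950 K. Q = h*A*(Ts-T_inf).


dT = 255.1750 K
Q = 454.1550 * 9.5150 * 255.1750 = 1102683.8552 W

1102683.8552 W


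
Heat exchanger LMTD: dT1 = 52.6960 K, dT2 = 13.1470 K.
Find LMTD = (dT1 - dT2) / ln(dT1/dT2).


dT1/dT2 = 4.0082
ln(dT1/dT2) = 1.3883
LMTD = 39.5490 / 1.3883 = 28.4864 K

28.4864 K


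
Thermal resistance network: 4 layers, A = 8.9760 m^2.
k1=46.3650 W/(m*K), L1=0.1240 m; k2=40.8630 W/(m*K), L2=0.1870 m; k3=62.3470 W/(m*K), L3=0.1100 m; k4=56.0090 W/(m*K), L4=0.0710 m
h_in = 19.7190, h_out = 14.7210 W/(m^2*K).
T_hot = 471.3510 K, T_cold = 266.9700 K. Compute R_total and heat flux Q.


R_conv_in = 1/(19.7190*8.9760) = 0.0056
R_1 = 0.1240/(46.3650*8.9760) = 0.0003
R_2 = 0.1870/(40.8630*8.9760) = 0.0005
R_3 = 0.1100/(62.3470*8.9760) = 0.0002
R_4 = 0.0710/(56.0090*8.9760) = 0.0001
R_conv_out = 1/(14.7210*8.9760) = 0.0076
R_total = 0.0144 K/W
Q = 204.3810 / 0.0144 = 14229.3495 W

R_total = 0.0144 K/W, Q = 14229.3495 W


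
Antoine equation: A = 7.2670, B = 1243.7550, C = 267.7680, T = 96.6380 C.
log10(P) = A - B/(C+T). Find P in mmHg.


C+T = 364.4060
B/(C+T) = 3.4131
log10(P) = 7.2670 - 3.4131 = 3.8539
P = 10^3.8539 = 7143.2785 mmHg

7143.2785 mmHg


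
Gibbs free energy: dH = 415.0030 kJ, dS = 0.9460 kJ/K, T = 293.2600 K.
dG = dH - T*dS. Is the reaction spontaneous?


T*dS = 293.2600 * 0.9460 = 277.4240 kJ
dG = 415.0030 - 277.4240 = 137.5790 kJ (non-spontaneous)

dG = 137.5790 kJ, non-spontaneous


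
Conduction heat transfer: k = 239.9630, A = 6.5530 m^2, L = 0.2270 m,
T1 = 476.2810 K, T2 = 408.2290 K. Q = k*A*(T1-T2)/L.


dT = 68.0520 K
Q = 239.9630 * 6.5530 * 68.0520 / 0.2270 = 471410.7554 W

471410.7554 W


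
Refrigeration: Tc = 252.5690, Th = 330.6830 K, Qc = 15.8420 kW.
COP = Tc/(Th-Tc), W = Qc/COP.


COP = 252.5690 / 78.1140 = 3.2333
W = 15.8420 / 3.2333 = 4.8996 kW

COP = 3.2333, W = 4.8996 kW


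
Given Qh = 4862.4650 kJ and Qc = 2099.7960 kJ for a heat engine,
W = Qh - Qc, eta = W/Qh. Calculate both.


W = 4862.4650 - 2099.7960 = 2762.6690 kJ
eta = 2762.6690 / 4862.4650 = 0.5682 = 56.8162%

W = 2762.6690 kJ, eta = 56.8162%


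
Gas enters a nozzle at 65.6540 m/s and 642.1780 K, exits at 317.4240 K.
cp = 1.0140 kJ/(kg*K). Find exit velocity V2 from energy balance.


dT = 324.7540 K
2*cp*1000*dT = 658601.1120
V1^2 = 4310.4477
V2 = sqrt(662911.5597) = 814.1938 m/s

814.1938 m/s


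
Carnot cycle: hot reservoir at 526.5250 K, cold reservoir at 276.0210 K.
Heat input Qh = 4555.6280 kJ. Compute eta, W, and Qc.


eta = 1 - 276.0210/526.5250 = 0.4758
W = 0.4758 * 4555.6280 = 2167.4242 kJ
Qc = 4555.6280 - 2167.4242 = 2388.2038 kJ

eta = 47.5768%, W = 2167.4242 kJ, Qc = 2388.2038 kJ


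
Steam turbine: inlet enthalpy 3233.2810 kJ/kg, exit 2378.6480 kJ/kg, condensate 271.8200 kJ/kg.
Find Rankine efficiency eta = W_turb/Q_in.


W = 854.6330 kJ/kg
Q_in = 2961.4610 kJ/kg
eta = 0.2886 = 28.8585%

eta = 28.8585%


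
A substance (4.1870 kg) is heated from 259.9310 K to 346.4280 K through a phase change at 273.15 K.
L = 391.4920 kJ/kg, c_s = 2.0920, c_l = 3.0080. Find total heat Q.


Q1 (sensible, solid) = 4.1870 * 2.0920 * 13.2190 = 115.7879 kJ
Q2 (latent) = 4.1870 * 391.4920 = 1639.1770 kJ
Q3 (sensible, liquid) = 4.1870 * 3.0080 * 73.2780 = 922.8995 kJ
Q_total = 2677.8644 kJ

2677.8644 kJ


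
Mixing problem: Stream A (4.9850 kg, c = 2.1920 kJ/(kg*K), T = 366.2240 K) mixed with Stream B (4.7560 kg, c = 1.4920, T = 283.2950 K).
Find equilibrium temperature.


num = 6012.0213
den = 18.0231
Tf = 333.5736 K

333.5736 K


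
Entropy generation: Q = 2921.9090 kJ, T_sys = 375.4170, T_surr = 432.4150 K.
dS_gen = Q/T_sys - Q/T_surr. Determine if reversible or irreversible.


dS_sys = 2921.9090/375.4170 = 7.7831 kJ/K
dS_surr = -2921.9090/432.4150 = -6.7572 kJ/K
dS_gen = 7.7831 - 6.7572 = 1.0259 kJ/K (irreversible)

dS_gen = 1.0259 kJ/K, irreversible


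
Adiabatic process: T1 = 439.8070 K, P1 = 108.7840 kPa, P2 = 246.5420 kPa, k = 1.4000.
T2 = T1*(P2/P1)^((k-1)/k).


(k-1)/k = 0.2857
(P2/P1)^exp = 1.2633
T2 = 439.8070 * 1.2633 = 555.6276 K

555.6276 K


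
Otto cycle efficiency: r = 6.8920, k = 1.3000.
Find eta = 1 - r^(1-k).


r^(k-1) = 1.7844
eta = 1 - 1/1.7844 = 0.4396 = 43.9602%

43.9602%


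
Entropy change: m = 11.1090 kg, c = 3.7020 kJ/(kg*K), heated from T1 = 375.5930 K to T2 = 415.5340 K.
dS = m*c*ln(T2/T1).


T2/T1 = 1.1063
ln(T2/T1) = 0.1011
dS = 11.1090 * 3.7020 * 0.1011 = 4.1561 kJ/K

4.1561 kJ/K


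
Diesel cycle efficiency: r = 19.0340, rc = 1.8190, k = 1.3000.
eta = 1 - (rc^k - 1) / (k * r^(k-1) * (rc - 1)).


r^(k-1) = 2.4202
rc^k = 2.1766
eta = 0.5434 = 54.3385%

54.3385%


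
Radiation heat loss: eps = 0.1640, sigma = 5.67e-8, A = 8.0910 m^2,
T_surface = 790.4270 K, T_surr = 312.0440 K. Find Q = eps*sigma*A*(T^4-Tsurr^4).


T^4 = 3.9034e+11
Tsurr^4 = 9.4812e+09
Q = 0.1640 * 5.67e-8 * 8.0910 * 3.8086e+11 = 28654.7887 W

28654.7887 W


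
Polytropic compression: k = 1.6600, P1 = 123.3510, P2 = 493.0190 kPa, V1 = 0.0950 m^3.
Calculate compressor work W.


(k-1)/k = 0.3976
(P2/P1)^exp = 1.7348
W = 2.5152 * 123.3510 * 0.0950 * (1.7348 - 1) = 21.6558 kJ

21.6558 kJ


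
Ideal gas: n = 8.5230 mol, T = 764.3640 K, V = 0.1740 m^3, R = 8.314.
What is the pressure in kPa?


P = nRT/V = 8.5230 * 8.314 * 764.3640 / 0.1740
= 54163.0027 / 0.1740 = 311281.6249 Pa = 311.2816 kPa

311.2816 kPa


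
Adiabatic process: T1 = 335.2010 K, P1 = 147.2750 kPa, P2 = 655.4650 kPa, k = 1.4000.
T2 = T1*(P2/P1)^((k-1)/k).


(k-1)/k = 0.2857
(P2/P1)^exp = 1.5320
T2 = 335.2010 * 1.5320 = 513.5329 K

513.5329 K


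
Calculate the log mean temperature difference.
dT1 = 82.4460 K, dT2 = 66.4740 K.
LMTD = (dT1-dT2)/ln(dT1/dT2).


dT1/dT2 = 1.2403
ln(dT1/dT2) = 0.2153
LMTD = 15.9720 / 0.2153 = 74.1736 K

74.1736 K


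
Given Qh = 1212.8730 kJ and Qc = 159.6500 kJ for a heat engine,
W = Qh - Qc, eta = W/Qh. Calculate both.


W = 1212.8730 - 159.6500 = 1053.2230 kJ
eta = 1053.2230 / 1212.8730 = 0.8684 = 86.8370%

W = 1053.2230 kJ, eta = 86.8370%


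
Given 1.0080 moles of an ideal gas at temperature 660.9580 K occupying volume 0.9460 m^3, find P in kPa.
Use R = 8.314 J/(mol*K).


P = nRT/V = 1.0080 * 8.314 * 660.9580 / 0.9460
= 5539.1665 / 0.9460 = 5855.3557 Pa = 5.8554 kPa

5.8554 kPa


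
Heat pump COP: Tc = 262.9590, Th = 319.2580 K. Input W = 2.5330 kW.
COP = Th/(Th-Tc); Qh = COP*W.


COP = 319.2580 / 56.2990 = 5.6708
Qh = 5.6708 * 2.5330 = 14.3640 kW

COP = 5.6708, Qh = 14.3640 kW


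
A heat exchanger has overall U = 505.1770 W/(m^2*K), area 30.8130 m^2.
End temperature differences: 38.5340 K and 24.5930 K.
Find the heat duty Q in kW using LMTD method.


LMTD = 31.0435 K
Q = 505.1770 * 30.8130 * 31.0435 = 483224.1367 W = 483.2241 kW

483.2241 kW


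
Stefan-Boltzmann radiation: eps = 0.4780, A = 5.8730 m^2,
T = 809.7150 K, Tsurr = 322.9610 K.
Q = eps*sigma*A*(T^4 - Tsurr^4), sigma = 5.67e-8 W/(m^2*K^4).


T^4 = 4.2986e+11
Tsurr^4 = 1.0879e+10
Q = 0.4780 * 5.67e-8 * 5.8730 * 4.1898e+11 = 66690.9247 W

66690.9247 W


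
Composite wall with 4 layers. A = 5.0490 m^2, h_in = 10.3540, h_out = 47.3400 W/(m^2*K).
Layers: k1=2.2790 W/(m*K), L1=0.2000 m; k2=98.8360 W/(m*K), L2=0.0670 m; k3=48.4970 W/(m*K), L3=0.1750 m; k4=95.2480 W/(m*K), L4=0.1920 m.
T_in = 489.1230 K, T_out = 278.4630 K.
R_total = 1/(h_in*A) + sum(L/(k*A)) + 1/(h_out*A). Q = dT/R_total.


R_conv_in = 1/(10.3540*5.0490) = 0.0191
R_1 = 0.2000/(2.2790*5.0490) = 0.0174
R_2 = 0.0670/(98.8360*5.0490) = 0.0001
R_3 = 0.1750/(48.4970*5.0490) = 0.0007
R_4 = 0.1920/(95.2480*5.0490) = 0.0004
R_conv_out = 1/(47.3400*5.0490) = 0.0042
R_total = 0.0419 K/W
Q = 210.6600 / 0.0419 = 5022.6598 W

R_total = 0.0419 K/W, Q = 5022.6598 W


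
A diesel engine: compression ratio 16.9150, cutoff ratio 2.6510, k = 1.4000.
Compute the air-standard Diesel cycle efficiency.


r^(k-1) = 3.0996
rc^k = 3.9154
eta = 0.5931 = 59.3078%

59.3078%


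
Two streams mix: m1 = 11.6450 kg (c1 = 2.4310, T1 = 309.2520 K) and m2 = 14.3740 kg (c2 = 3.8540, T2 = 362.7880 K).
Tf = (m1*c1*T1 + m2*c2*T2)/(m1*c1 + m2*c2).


num = 28852.1238
den = 83.7064
Tf = 344.6824 K

344.6824 K


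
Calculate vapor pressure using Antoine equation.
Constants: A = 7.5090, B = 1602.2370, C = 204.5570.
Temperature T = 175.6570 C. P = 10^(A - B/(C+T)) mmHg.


C+T = 380.2140
B/(C+T) = 4.2140
log10(P) = 7.5090 - 4.2140 = 3.2950
P = 10^3.2950 = 1972.2411 mmHg

1972.2411 mmHg


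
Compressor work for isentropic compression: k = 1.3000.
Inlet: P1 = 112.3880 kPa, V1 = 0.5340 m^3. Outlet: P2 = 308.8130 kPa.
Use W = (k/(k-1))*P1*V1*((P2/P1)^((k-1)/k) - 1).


(k-1)/k = 0.2308
(P2/P1)^exp = 1.2627
W = 4.3333 * 112.3880 * 0.5340 * (1.2627 - 1) = 68.3207 kJ

68.3207 kJ


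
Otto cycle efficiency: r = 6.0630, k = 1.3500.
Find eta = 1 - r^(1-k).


r^(k-1) = 1.8791
eta = 1 - 1/1.8791 = 0.4678 = 46.7819%

46.7819%


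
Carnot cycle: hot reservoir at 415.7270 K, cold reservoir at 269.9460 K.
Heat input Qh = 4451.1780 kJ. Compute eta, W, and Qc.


eta = 1 - 269.9460/415.7270 = 0.3507
W = 0.3507 * 4451.1780 = 1560.8733 kJ
Qc = 4451.1780 - 1560.8733 = 2890.3047 kJ

eta = 35.0665%, W = 1560.8733 kJ, Qc = 2890.3047 kJ


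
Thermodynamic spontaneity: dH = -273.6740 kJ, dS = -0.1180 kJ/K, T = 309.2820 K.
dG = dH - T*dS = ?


T*dS = 309.2820 * -0.1180 = -36.4953 kJ
dG = -273.6740 + 36.4953 = -237.1787 kJ (spontaneous)

dG = -237.1787 kJ, spontaneous


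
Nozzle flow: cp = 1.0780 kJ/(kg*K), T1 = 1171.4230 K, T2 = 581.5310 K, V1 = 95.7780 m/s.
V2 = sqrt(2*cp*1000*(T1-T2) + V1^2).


dT = 589.8920 K
2*cp*1000*dT = 1271807.1520
V1^2 = 9173.4253
V2 = sqrt(1280980.5773) = 1131.8041 m/s

1131.8041 m/s


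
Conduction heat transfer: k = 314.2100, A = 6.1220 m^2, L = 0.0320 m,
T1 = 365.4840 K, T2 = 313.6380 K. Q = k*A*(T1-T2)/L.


dT = 51.8460 K
Q = 314.2100 * 6.1220 * 51.8460 / 0.0320 = 3116582.3382 W

3116582.3382 W


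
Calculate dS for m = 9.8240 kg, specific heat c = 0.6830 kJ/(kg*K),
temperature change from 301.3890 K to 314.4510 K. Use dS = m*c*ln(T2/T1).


T2/T1 = 1.0433
ln(T2/T1) = 0.0424
dS = 9.8240 * 0.6830 * 0.0424 = 0.2847 kJ/K

0.2847 kJ/K


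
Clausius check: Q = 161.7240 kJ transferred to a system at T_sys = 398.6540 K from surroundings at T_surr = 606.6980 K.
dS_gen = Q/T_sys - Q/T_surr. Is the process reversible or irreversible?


dS_sys = 161.7240/398.6540 = 0.4057 kJ/K
dS_surr = -161.7240/606.6980 = -0.2666 kJ/K
dS_gen = 0.4057 - 0.2666 = 0.1391 kJ/K (irreversible)

dS_gen = 0.1391 kJ/K, irreversible


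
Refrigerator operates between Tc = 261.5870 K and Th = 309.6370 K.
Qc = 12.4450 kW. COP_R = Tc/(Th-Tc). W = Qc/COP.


COP = 261.5870 / 48.0500 = 5.4441
W = 12.4450 / 5.4441 = 2.2860 kW

COP = 5.4441, W = 2.2860 kW


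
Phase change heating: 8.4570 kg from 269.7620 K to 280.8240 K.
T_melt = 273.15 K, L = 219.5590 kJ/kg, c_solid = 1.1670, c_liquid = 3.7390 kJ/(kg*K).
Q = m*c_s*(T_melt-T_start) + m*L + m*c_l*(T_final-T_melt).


Q1 (sensible, solid) = 8.4570 * 1.1670 * 3.3880 = 33.4373 kJ
Q2 (latent) = 8.4570 * 219.5590 = 1856.8105 kJ
Q3 (sensible, liquid) = 8.4570 * 3.7390 * 7.6740 = 242.6574 kJ
Q_total = 2132.9051 kJ

2132.9051 kJ


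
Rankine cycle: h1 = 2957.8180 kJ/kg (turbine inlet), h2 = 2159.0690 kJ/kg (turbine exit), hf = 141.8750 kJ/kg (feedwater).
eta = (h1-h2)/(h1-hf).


W = 798.7490 kJ/kg
Q_in = 2815.9430 kJ/kg
eta = 0.2837 = 28.3652%

eta = 28.3652%


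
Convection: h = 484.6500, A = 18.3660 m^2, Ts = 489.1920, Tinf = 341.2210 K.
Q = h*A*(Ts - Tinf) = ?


dT = 147.9710 K
Q = 484.6500 * 18.3660 * 147.9710 = 1317101.9898 W

1317101.9898 W


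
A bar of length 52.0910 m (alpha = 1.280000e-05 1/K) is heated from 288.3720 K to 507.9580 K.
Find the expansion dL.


dT = 219.5860 K
dL = 1.280000e-05 * 52.0910 * 219.5860 = 0.146412 m
L_final = 52.237412 m

dL = 0.146412 m


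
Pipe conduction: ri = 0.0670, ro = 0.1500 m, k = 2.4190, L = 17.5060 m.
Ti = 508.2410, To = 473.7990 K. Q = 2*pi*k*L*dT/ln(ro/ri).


dT = 34.4420 K
ln(ro/ri) = 0.8059
Q = 2*pi*2.4190*17.5060*34.4420 / 0.8059 = 11370.6913 W

11370.6913 W


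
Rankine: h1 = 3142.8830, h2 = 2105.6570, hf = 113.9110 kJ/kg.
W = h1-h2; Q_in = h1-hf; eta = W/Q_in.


W = 1037.2260 kJ/kg
Q_in = 3028.9720 kJ/kg
eta = 0.3424 = 34.2435%

eta = 34.2435%


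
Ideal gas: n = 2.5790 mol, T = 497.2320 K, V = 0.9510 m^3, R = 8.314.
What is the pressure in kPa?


P = nRT/V = 2.5790 * 8.314 * 497.2320 / 0.9510
= 10661.5521 / 0.9510 = 11210.8855 Pa = 11.2109 kPa

11.2109 kPa


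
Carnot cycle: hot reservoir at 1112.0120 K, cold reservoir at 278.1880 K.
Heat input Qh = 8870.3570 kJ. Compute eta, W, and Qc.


eta = 1 - 278.1880/1112.0120 = 0.7498
W = 0.7498 * 8870.3570 = 6651.2920 kJ
Qc = 8870.3570 - 6651.2920 = 2219.0650 kJ

eta = 74.9834%, W = 6651.2920 kJ, Qc = 2219.0650 kJ


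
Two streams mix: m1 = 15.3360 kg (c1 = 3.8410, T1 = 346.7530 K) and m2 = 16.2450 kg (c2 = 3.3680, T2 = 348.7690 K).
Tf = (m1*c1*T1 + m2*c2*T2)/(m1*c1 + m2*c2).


num = 39507.9393
den = 113.6187
Tf = 347.7238 K

347.7238 K


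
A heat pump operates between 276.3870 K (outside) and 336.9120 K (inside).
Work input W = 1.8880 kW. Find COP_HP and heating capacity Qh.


COP = 336.9120 / 60.5250 = 5.5665
Qh = 5.5665 * 1.8880 = 10.5095 kW

COP = 5.5665, Qh = 10.5095 kW


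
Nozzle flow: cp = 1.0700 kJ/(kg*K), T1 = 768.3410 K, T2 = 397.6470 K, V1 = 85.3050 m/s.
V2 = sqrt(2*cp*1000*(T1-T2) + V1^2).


dT = 370.6940 K
2*cp*1000*dT = 793285.1600
V1^2 = 7276.9430
V2 = sqrt(800562.1030) = 894.7414 m/s

894.7414 m/s


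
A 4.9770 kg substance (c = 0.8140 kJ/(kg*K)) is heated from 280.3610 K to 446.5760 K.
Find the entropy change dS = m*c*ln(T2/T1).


T2/T1 = 1.5929
ln(T2/T1) = 0.4655
dS = 4.9770 * 0.8140 * 0.4655 = 1.8860 kJ/K

1.8860 kJ/K


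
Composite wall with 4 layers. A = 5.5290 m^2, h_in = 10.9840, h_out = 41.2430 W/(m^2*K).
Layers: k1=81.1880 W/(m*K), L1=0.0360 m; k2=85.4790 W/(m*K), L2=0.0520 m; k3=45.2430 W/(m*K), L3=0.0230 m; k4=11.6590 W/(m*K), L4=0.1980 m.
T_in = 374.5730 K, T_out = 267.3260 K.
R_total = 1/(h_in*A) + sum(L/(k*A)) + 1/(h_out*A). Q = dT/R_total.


R_conv_in = 1/(10.9840*5.5290) = 0.0165
R_1 = 0.0360/(81.1880*5.5290) = 8.0198e-05
R_2 = 0.0520/(85.4790*5.5290) = 0.0001
R_3 = 0.0230/(45.2430*5.5290) = 9.1945e-05
R_4 = 0.1980/(11.6590*5.5290) = 0.0031
R_conv_out = 1/(41.2430*5.5290) = 0.0044
R_total = 0.0242 K/W
Q = 107.2470 / 0.0242 = 4430.7352 W

R_total = 0.0242 K/W, Q = 4430.7352 W


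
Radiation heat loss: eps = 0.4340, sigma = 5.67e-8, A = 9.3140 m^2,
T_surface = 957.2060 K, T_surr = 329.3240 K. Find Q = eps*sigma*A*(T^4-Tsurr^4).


T^4 = 8.3950e+11
Tsurr^4 = 1.1762e+10
Q = 0.4340 * 5.67e-8 * 9.3140 * 8.2774e+11 = 189715.4506 W

189715.4506 W


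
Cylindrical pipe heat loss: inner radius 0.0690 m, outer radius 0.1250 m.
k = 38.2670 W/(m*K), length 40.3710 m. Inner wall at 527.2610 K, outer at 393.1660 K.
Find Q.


dT = 134.0950 K
ln(ro/ri) = 0.5942
Q = 2*pi*38.2670*40.3710*134.0950 / 0.5942 = 2190526.1535 W

2190526.1535 W


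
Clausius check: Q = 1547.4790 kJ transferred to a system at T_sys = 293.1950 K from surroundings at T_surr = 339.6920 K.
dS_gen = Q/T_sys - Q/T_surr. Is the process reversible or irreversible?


dS_sys = 1547.4790/293.1950 = 5.2780 kJ/K
dS_surr = -1547.4790/339.6920 = -4.5555 kJ/K
dS_gen = 5.2780 - 4.5555 = 0.7225 kJ/K (irreversible)

dS_gen = 0.7225 kJ/K, irreversible


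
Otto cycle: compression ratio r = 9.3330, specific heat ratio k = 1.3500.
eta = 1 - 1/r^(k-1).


r^(k-1) = 2.1853
eta = 1 - 1/2.1853 = 0.5424 = 54.2393%

54.2393%


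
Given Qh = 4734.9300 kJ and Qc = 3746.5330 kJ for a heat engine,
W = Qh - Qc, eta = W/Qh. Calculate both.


W = 4734.9300 - 3746.5330 = 988.3970 kJ
eta = 988.3970 / 4734.9300 = 0.2087 = 20.8746%

W = 988.3970 kJ, eta = 20.8746%


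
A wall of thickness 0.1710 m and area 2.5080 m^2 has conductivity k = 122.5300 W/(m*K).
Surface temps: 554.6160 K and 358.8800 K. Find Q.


dT = 195.7360 K
Q = 122.5300 * 2.5080 * 195.7360 / 0.1710 = 351758.4705 W

351758.4705 W


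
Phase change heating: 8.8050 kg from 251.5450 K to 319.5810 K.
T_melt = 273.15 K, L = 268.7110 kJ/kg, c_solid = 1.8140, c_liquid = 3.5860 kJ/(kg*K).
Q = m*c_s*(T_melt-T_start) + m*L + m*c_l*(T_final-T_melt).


Q1 (sensible, solid) = 8.8050 * 1.8140 * 21.6050 = 345.0809 kJ
Q2 (latent) = 8.8050 * 268.7110 = 2366.0004 kJ
Q3 (sensible, liquid) = 8.8050 * 3.5860 * 46.4310 = 1466.0463 kJ
Q_total = 4177.1275 kJ

4177.1275 kJ


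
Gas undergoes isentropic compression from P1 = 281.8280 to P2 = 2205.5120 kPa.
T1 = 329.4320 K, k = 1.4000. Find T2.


(k-1)/k = 0.2857
(P2/P1)^exp = 1.8001
T2 = 329.4320 * 1.8001 = 593.0055 K

593.0055 K


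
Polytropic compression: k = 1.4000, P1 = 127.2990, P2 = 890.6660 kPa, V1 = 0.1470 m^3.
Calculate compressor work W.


(k-1)/k = 0.2857
(P2/P1)^exp = 1.7434
W = 3.5000 * 127.2990 * 0.1470 * (1.7434 - 1) = 48.6893 kJ

48.6893 kJ


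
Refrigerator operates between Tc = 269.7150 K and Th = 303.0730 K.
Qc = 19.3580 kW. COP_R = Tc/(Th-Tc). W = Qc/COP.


COP = 269.7150 / 33.3580 = 8.0855
W = 19.3580 / 8.0855 = 2.3942 kW

COP = 8.0855, W = 2.3942 kW
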